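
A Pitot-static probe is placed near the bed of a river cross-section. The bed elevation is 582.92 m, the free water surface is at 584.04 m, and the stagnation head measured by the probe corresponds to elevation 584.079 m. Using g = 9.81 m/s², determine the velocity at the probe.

Near the bed, under hydrostatic conditions, the piezometric head (z + ψ) equals the free-surface elevation, 584.04 m.
Velocity head = total − piezometric = 584.079 − 584.04 = 0.039 m.
v = √(2g·h_v) = √(2 × 9.81 × 0.039) = 0.875 m/s.

v ≈ 0.875 m/s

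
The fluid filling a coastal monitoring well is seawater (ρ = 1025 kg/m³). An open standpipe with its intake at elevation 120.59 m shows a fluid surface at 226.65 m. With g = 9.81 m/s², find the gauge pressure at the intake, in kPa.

P ≈ 1070 kPa

Pressure head ψ = h − z = 226.65 − 120.59 = 106.06 m.
P = ρgψ = 1025 × 9.81 × 106.06 = 1066460 Pa ≈ 1070 kPa.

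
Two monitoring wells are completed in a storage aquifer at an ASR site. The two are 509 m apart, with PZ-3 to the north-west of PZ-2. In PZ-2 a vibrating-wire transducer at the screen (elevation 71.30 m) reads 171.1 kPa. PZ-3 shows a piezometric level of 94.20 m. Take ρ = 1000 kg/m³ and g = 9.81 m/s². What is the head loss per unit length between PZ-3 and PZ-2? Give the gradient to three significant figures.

Pressure head at PZ-2: ψ = P/(ρg) = 171.1×1000 / (1000 × 9.81) = 17.44 m.
Total head at PZ-2: h = z + ψ = 71.30 + 17.44 = 88.74 m.
Total head at PZ-3: h = 94.20 m (water level in the piezometer is the total head).
Head difference: h(PZ-2) − h(PZ-3) = 88.74 − 94.20 = -5.46 m.
Hydraulic gradient: i = |Δh| / L = 5.46 / 509 = 0.0107.

i ≈ 0.0107 m/m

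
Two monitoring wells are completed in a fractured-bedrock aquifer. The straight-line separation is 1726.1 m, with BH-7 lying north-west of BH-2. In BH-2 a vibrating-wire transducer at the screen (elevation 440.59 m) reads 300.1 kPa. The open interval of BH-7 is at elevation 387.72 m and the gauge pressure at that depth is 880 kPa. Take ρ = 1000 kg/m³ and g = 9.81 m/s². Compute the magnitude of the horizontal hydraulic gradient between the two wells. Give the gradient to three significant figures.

i ≈ 0.00362

Pressure head at BH-2: ψ = P/(ρg) = 300.1×1000 / (1000 × 9.81) = 30.59 m.
Total head at BH-2: h = z + ψ = 440.59 + 30.59 = 471.18 m.
Pressure head at BH-7: ψ = P/(ρg) = 880×1000 / (1000 × 9.81) = 89.70 m.
Total head at BH-7: h = z + ψ = 387.72 + 89.70 = 477.42 m.
Head difference: h(BH-2) − h(BH-7) = 471.18 − 477.42 = -6.24 m.
Hydraulic gradient: i = |Δh| / L = 6.24 / 1726.1 = 0.00362.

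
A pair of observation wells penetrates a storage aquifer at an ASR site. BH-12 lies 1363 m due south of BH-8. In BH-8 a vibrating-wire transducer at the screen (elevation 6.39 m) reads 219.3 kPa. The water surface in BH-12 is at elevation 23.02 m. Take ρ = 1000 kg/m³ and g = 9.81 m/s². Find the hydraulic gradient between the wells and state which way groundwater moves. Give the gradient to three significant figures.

i ≈ 0.00420; groundwater flows toward the south

Pressure head at BH-8: ψ = P/(ρg) = 219.3×1000 / (1000 × 9.81) = 22.35 m.
Total head at BH-8: h = z + ψ = 6.39 + 22.35 = 28.74 m.
Total head at BH-12: h = 23.02 m (water level in the piezometer is the total head).
Head difference: h(BH-8) − h(BH-12) = 28.74 − 23.02 = 5.72 m.
Hydraulic gradient: i = |Δh| / L = 5.72 / 1363 = 0.00420.
Flow is from higher to lower head: from BH-8 toward BH-12, i.e. toward the south.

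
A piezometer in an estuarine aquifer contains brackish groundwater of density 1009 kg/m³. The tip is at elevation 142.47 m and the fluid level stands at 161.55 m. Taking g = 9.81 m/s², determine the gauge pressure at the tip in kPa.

Pressure head ψ = h − z = 161.55 − 142.47 = 19.08 m.
P = ρgψ = 1009 × 9.81 × 19.08 = 188859 Pa ≈ 189 kPa.

P ≈ 189 kPa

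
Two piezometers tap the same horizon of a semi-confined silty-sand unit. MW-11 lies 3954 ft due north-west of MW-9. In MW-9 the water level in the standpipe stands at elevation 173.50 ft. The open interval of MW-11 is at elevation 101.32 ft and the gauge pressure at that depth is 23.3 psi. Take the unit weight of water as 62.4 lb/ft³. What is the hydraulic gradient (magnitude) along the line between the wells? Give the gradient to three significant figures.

Total head at MW-9: h = 173.50 ft (water level in the piezometer is the total head).
Pressure head at MW-11: ψ = 144·P/γ = 144 × 23.3 / 62.4 = 53.77 ft.
Total head at MW-11: h = z + ψ = 101.32 + 53.77 = 155.09 ft.
Head difference: h(MW-9) − h(MW-11) = 173.50 − 155.09 = 18.41 ft.
Hydraulic gradient: i = |Δh| / L = 18.41 / 3954 = 0.00466.

i ≈ 0.00466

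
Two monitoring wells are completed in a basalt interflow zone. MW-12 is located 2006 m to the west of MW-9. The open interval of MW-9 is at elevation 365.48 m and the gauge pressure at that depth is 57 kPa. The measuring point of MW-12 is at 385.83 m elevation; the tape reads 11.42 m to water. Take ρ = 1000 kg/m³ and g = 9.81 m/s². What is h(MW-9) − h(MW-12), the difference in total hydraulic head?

Δh ≈ -3.12 m

Pressure head at MW-9: ψ = P/(ρg) = 57×1000 / (1000 × 9.81) = 5.81 m.
Total head at MW-9: h = z + ψ = 365.48 + 5.81 = 371.29 m.
Total head at MW-12: h = 385.83 − 11.42 = 374.41 m.
Head difference: h(MW-9) − h(MW-12) = 371.29 − 374.41 = -3.12 m.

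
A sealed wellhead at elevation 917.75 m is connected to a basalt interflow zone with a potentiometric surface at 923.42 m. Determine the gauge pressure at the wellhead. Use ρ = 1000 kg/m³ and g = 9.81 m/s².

P ≈ 55.6 kPa

Head above the cap: Δh = 923.42 − 917.75 = 5.67 m.
P = ρgΔh = 1000 × 9.81 × 5.67 = 55623 Pa ≈ 55.6 kPa.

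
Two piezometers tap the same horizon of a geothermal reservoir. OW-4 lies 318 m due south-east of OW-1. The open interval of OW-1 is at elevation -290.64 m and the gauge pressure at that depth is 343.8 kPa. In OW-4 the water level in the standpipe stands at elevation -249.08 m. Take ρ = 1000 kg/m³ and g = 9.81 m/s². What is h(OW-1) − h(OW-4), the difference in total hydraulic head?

Pressure head at OW-1: ψ = P/(ρg) = 343.8×1000 / (1000 × 9.81) = 35.05 m.
Total head at OW-1: h = z + ψ = -290.64 + 35.05 = -255.59 m.
Total head at OW-4: h = -249.08 m (water level in the piezometer is the total head).
Head difference: h(OW-1) − h(OW-4) = -255.59 − (-249.08) = -6.51 m.

Δh ≈ -6.51 m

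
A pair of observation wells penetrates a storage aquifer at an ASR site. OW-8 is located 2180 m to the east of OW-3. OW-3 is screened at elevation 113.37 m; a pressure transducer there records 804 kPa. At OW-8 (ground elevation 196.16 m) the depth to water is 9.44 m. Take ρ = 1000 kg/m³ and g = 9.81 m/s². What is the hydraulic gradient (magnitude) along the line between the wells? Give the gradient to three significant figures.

i ≈ 0.00395

Pressure head at OW-3: ψ = P/(ρg) = 804×1000 / (1000 × 9.81) = 81.96 m.
Total head at OW-3: h = z + ψ = 113.37 + 81.96 = 195.33 m.
Total head at OW-8: h = 196.16 − 9.44 = 186.72 m.
Head difference: h(OW-3) − h(OW-8) = 195.33 − 186.72 = 8.61 m.
Hydraulic gradient: i = |Δh| / L = 8.61 / 2180 = 0.00395.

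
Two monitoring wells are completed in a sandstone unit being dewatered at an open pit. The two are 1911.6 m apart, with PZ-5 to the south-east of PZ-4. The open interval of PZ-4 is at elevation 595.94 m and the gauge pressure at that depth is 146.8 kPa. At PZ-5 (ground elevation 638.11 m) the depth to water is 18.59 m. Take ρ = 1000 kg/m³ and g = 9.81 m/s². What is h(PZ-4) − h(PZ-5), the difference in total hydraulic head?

Δh ≈ -8.62 m

Pressure head at PZ-4: ψ = P/(ρg) = 146.8×1000 / (1000 × 9.81) = 14.96 m.
Total head at PZ-4: h = z + ψ = 595.94 + 14.96 = 610.90 m.
Total head at PZ-5: h = 638.11 − 18.59 = 619.52 m.
Head difference: h(PZ-4) − h(PZ-5) = 610.90 − 619.52 = -8.62 m.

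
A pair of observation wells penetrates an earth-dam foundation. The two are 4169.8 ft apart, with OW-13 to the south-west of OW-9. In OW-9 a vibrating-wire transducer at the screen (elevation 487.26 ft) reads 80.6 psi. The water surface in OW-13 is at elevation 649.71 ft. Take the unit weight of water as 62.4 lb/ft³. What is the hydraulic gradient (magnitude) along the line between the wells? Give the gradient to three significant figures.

i ≈ 0.00565

Pressure head at OW-9: ψ = 144·P/γ = 144 × 80.6 / 62.4 = 186.00 ft.
Total head at OW-9: h = z + ψ = 487.26 + 186.00 = 673.26 ft.
Total head at OW-13: h = 649.71 ft (water level in the piezometer is the total head).
Head difference: h(OW-9) − h(OW-13) = 673.26 − 649.71 = 23.55 ft.
Hydraulic gradient: i = |Δh| / L = 23.55 / 4169.8 = 0.00565.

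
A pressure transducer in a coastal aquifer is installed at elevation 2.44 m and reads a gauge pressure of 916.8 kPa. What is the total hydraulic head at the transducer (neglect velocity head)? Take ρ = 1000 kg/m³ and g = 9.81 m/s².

ψ = P/(ρg) = 916.8×1000 / (1000 × 9.81) = 93.46 m.
h = z + ψ = 2.44 + 93.46 = 95.90 m.

h ≈ 95.90 m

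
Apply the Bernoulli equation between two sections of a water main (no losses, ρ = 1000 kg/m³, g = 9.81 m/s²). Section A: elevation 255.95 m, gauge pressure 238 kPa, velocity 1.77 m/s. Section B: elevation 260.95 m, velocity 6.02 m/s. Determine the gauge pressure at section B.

P₂ ≈ 172 kPa

Pressure head at A: ψ₁ = P₁/(ρg) = 238×1000 / (1000 × 9.81) = 24.26 m.
Velocity heads: v₁²/2g = 1.77²/19.62 = 0.160 m; v₂²/2g = 6.02²/19.62 = 1.847 m.
Total head H = z₁ + ψ₁ + v₁²/2g = 255.95 + 24.26 + 0.160 = 280.37 m.
ψ₂ = H − z₂ − v₂²/2g = 280.37 − 260.95 − 1.847 = 17.57 m.
P₂ = ρgψ₂ = 1000 × 9.81 × 17.57 ≈ 172 kPa.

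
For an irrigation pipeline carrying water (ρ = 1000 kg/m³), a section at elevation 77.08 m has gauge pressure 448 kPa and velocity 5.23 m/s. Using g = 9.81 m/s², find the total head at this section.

h ≈ 124.14 m

Pressure head ψ = P/(ρg) = 448×1000 / (1000 × 9.81) = 45.67 m.
Velocity head = v²/(2g) = 5.23² / (2 × 9.81) = 1.394 m.
h = z + ψ + v²/(2g) = 77.08 + 45.67 + 1.394 = 124.14 m.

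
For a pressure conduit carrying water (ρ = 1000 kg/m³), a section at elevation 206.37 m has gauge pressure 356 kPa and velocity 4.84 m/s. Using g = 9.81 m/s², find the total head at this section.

Pressure head ψ = P/(ρg) = 356×1000 / (1000 × 9.81) = 36.29 m.
Velocity head = v²/(2g) = 4.84² / (2 × 9.81) = 1.194 m.
h = z + ψ + v²/(2g) = 206.37 + 36.29 + 1.194 = 243.85 m.

h ≈ 243.85 m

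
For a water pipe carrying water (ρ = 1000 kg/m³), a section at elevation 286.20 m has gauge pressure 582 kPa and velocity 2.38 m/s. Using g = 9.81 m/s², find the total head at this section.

Pressure head ψ = P/(ρg) = 582×1000 / (1000 × 9.81) = 59.33 m.
Velocity head = v²/(2g) = 2.38² / (2 × 9.81) = 0.289 m.
h = z + ψ + v²/(2g) = 286.20 + 59.33 + 0.289 = 345.82 m.

h ≈ 345.82 m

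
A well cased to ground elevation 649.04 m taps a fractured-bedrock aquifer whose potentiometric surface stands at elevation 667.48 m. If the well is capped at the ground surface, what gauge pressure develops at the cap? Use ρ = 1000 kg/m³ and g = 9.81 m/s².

P ≈ 181 kPa

Head above the cap: Δh = 667.48 − 649.04 = 18.44 m.
P = ρgΔh = 1000 × 9.81 × 18.44 = 180896 Pa ≈ 181 kPa.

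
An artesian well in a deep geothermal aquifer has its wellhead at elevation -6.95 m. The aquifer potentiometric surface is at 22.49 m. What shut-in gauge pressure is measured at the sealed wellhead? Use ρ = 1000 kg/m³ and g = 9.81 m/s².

Head above the cap: Δh = 22.49 − (-6.95) = 29.44 m.
P = ρgΔh = 1000 × 9.81 × 29.44 = 288806 Pa ≈ 289 kPa.

P ≈ 289 kPa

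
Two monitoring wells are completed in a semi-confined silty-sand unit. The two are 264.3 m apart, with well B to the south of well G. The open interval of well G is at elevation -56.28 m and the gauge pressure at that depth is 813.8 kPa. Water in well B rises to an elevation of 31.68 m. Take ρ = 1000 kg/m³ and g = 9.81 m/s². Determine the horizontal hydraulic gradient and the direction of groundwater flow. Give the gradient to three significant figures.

i ≈ 0.0189; groundwater flows toward the north

Pressure head at well G: ψ = P/(ρg) = 813.8×1000 / (1000 × 9.81) = 82.96 m.
Total head at well G: h = z + ψ = -56.28 + 82.96 = 26.68 m.
Total head at well B: h = 31.68 m (water level in the piezometer is the total head).
Head difference: h(well G) − h(well B) = 26.68 − 31.68 = -5.00 m.
Hydraulic gradient: i = |Δh| / L = 5.00 / 264.3 = 0.0189.
Flow is from higher to lower head: from well B toward well G, i.e. toward the north.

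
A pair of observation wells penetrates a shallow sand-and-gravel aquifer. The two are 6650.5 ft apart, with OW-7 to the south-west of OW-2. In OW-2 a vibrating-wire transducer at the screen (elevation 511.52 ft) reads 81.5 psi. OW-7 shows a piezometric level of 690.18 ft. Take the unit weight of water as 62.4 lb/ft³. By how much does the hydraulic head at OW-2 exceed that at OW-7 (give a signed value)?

Δh ≈ 9.42 ft

Pressure head at OW-2: ψ = 144·P/γ = 144 × 81.5 / 62.4 = 188.08 ft.
Total head at OW-2: h = z + ψ = 511.52 + 188.08 = 699.60 ft.
Total head at OW-7: h = 690.18 ft (water level in the piezometer is the total head).
Head difference: h(OW-2) − h(OW-7) = 699.60 − 690.18 = 9.42 ft.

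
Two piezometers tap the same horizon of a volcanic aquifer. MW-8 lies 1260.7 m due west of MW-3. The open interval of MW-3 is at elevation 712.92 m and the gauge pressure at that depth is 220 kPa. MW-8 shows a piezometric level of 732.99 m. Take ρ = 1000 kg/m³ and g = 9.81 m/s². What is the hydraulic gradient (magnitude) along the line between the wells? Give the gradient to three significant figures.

i ≈ 0.00187

Pressure head at MW-3: ψ = P/(ρg) = 220×1000 / (1000 × 9.81) = 22.43 m.
Total head at MW-3: h = z + ψ = 712.92 + 22.43 = 735.35 m.
Total head at MW-8: h = 732.99 m (water level in the piezometer is the total head).
Head difference: h(MW-3) − h(MW-8) = 735.35 − 732.99 = 2.36 m.
Hydraulic gradient: i = |Δh| / L = 2.36 / 1260.7 = 0.00187.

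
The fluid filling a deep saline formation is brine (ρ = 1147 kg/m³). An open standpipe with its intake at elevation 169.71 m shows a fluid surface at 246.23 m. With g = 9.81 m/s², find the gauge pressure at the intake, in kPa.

P ≈ 861 kPa

Pressure head ψ = h − z = 246.23 − 169.71 = 76.52 m.
P = ρgψ = 1147 × 9.81 × 76.52 = 861008 Pa ≈ 861 kPa.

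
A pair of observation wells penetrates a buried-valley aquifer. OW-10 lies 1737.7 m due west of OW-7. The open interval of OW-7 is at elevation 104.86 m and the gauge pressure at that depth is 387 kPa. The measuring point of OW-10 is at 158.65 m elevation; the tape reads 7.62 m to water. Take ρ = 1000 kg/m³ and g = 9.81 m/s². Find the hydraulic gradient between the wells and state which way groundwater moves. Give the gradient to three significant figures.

Pressure head at OW-7: ψ = P/(ρg) = 387×1000 / (1000 × 9.81) = 39.45 m.
Total head at OW-7: h = z + ψ = 104.86 + 39.45 = 144.31 m.
Total head at OW-10: h = 158.65 − 7.62 = 151.03 m.
Head difference: h(OW-7) − h(OW-10) = 144.31 − 151.03 = -6.72 m.
Hydraulic gradient: i = |Δh| / L = 6.72 / 1737.7 = 0.00387.
Flow is from higher to lower head: from OW-10 toward OW-7, i.e. toward the east.

i ≈ 0.00387; groundwater flows toward the east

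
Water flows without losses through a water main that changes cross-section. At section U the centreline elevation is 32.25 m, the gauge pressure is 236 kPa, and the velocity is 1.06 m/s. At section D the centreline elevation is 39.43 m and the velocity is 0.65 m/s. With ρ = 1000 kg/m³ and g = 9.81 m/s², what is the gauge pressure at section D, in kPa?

Pressure head at U: ψ₁ = P₁/(ρg) = 236×1000 / (1000 × 9.81) = 24.06 m.
Velocity heads: v₁²/2g = 1.06²/19.62 = 0.057 m; v₂²/2g = 0.65²/19.62 = 0.022 m.
Total head H = z₁ + ψ₁ + v₁²/2g = 32.25 + 24.06 + 0.057 = 56.37 m.
ψ₂ = H − z₂ − v₂²/2g = 56.37 − 39.43 − 0.022 = 16.92 m.
P₂ = ρgψ₂ = 1000 × 9.81 × 16.92 ≈ 166 kPa.

P₂ ≈ 166 kPa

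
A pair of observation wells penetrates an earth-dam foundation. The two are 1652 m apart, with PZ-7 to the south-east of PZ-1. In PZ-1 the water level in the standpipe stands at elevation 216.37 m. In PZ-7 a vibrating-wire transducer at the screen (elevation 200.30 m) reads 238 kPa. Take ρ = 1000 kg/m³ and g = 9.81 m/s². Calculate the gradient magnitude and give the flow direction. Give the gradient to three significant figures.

Total head at PZ-1: h = 216.37 m (water level in the piezometer is the total head).
Pressure head at PZ-7: ψ = P/(ρg) = 238×1000 / (1000 × 9.81) = 24.26 m.
Total head at PZ-7: h = z + ψ = 200.30 + 24.26 = 224.56 m.
Head difference: h(PZ-1) − h(PZ-7) = 216.37 − 224.56 = -8.19 m.
Hydraulic gradient: i = |Δh| / L = 8.19 / 1652 = 0.00496.
Flow is from higher to lower head: from PZ-7 toward PZ-1, i.e. toward the north-west.

i ≈ 0.00496; groundwater flows toward the north-west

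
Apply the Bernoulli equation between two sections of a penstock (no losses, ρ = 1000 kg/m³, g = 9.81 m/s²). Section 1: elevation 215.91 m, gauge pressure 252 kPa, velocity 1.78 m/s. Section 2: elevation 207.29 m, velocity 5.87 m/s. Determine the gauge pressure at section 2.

P₂ ≈ 321 kPa

Pressure head at 1: ψ₁ = P₁/(ρg) = 252×1000 / (1000 × 9.81) = 25.69 m.
Velocity heads: v₁²/2g = 1.78²/19.62 = 0.161 m; v₂²/2g = 5.87²/19.62 = 1.756 m.
Total head H = z₁ + ψ₁ + v₁²/2g = 215.91 + 25.69 + 0.161 = 241.76 m.
ψ₂ = H − z₂ − v₂²/2g = 241.76 − 207.29 − 1.756 = 32.71 m.
P₂ = ρgψ₂ = 1000 × 9.81 × 32.71 ≈ 321 kPa.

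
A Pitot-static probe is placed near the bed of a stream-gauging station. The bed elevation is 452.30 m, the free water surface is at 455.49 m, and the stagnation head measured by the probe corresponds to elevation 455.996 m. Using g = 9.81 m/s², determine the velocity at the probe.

Near the bed, under hydrostatic conditions, the piezometric head (z + ψ) equals the free-surface elevation, 455.49 m.
Velocity head = total − piezometric = 455.996 − 455.49 = 0.506 m.
v = √(2g·h_v) = √(2 × 9.81 × 0.506) = 3.15 m/s.

v ≈ 3.15 m/s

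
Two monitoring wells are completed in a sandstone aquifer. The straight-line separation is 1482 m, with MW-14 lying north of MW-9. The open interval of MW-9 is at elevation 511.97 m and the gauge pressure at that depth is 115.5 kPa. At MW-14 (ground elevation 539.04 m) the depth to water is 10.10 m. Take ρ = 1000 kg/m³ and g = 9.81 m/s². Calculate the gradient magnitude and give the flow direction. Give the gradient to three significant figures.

Pressure head at MW-9: ψ = P/(ρg) = 115.5×1000 / (1000 × 9.81) = 11.77 m.
Total head at MW-9: h = z + ψ = 511.97 + 11.77 = 523.74 m.
Total head at MW-14: h = 539.04 − 10.10 = 528.94 m.
Head difference: h(MW-9) − h(MW-14) = 523.74 − 528.94 = -5.20 m.
Hydraulic gradient: i = |Δh| / L = 5.20 / 1482 = 0.00351.
Flow is from higher to lower head: from MW-14 toward MW-9, i.e. toward the south.

i ≈ 0.00351; groundwater flows toward the south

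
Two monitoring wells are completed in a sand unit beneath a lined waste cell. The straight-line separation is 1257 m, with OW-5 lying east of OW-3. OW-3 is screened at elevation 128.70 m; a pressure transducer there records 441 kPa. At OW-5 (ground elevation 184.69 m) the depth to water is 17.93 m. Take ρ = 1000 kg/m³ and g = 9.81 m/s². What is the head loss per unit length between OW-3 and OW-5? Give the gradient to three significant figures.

i ≈ 0.00548 m/m

Pressure head at OW-3: ψ = P/(ρg) = 441×1000 / (1000 × 9.81) = 44.95 m.
Total head at OW-3: h = z + ψ = 128.70 + 44.95 = 173.65 m.
Total head at OW-5: h = 184.69 − 17.93 = 166.76 m.
Head difference: h(OW-3) − h(OW-5) = 173.65 − 166.76 = 6.89 m.
Hydraulic gradient: i = |Δh| / L = 6.89 / 1257 = 0.00548.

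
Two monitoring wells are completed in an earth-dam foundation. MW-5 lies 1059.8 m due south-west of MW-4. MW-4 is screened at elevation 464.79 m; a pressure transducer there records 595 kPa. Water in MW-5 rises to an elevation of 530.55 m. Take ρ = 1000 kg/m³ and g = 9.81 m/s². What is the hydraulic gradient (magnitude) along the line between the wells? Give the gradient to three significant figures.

i ≈ 0.00482

Pressure head at MW-4: ψ = P/(ρg) = 595×1000 / (1000 × 9.81) = 60.65 m.
Total head at MW-4: h = z + ψ = 464.79 + 60.65 = 525.44 m.
Total head at MW-5: h = 530.55 m (water level in the piezometer is the total head).
Head difference: h(MW-4) − h(MW-5) = 525.44 − 530.55 = -5.11 m.
Hydraulic gradient: i = |Δh| / L = 5.11 / 1059.8 = 0.00482.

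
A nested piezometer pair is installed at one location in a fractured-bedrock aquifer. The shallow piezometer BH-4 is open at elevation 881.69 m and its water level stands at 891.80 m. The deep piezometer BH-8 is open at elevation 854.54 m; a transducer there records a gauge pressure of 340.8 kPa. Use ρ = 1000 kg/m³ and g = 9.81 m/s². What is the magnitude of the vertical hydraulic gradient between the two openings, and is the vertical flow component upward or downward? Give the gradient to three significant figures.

|i_v| ≈ 0.0928; vertical flow is downward

Total head at BH-4: h = 891.80 m (water level in the standpipe).
Pressure head at BH-8: ψ = P/(ρg) = 340.8×1000 / (1000 × 9.81) = 34.74 m.
Total head at BH-8: h = z + ψ = 854.54 + 34.74 = 889.28 m.
Δh = h(BH-4) − h(BH-8) = 891.80 − 889.28 = 2.52 m.
Vertical separation Δz = 881.69 − 854.54 = 27.15 m.
|i_v| = |Δh| / Δz = 2.52 / 27.15 = 0.0928.
Head is higher in the shallow piezometer, so vertical flow is downward (recharge condition).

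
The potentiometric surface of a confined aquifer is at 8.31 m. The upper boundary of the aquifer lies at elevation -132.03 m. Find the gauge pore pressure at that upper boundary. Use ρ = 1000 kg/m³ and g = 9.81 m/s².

P ≈ 1380 kPa

Pressure head at the aquifer top: ψ = h − z = 8.31 − (-132.03) = 140.34 m.
P = ρgψ = 1000 × 9.81 × 140.34 = 1376735 Pa ≈ 1380 kPa.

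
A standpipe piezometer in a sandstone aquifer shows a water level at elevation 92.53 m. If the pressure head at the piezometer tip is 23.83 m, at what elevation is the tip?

z = h − ψ = 92.53 − 23.83 = 68.70 m.

z ≈ 68.70 m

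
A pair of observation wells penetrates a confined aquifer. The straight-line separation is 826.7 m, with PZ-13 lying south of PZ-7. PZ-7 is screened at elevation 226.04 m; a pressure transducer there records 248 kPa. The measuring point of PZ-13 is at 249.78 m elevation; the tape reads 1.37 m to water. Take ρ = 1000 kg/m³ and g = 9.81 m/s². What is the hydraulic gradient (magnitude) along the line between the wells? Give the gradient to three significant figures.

i ≈ 0.00352

Pressure head at PZ-7: ψ = P/(ρg) = 248×1000 / (1000 × 9.81) = 25.28 m.
Total head at PZ-7: h = z + ψ = 226.04 + 25.28 = 251.32 m.
Total head at PZ-13: h = 249.78 − 1.37 = 248.41 m.
Head difference: h(PZ-7) − h(PZ-13) = 251.32 − 248.41 = 2.91 m.
Hydraulic gradient: i = |Δh| / L = 2.91 / 826.7 = 0.00352.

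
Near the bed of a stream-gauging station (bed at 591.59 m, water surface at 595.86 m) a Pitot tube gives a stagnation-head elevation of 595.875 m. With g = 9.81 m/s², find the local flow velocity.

Near the bed, under hydrostatic conditions, the piezometric head (z + ψ) equals the free-surface elevation, 595.86 m.
Velocity head = total − piezometric = 595.875 − 595.86 = 0.015 m.
v = √(2g·h_v) = √(2 × 9.81 × 0.015) = 0.542 m/s.

v ≈ 0.542 m/s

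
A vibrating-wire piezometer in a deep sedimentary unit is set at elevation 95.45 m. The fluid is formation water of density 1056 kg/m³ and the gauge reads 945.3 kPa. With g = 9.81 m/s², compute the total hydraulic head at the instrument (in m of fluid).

h ≈ 186.70 m

ψ = P/(ρg) = 945.3×1000 / (1056 × 9.81) = 91.25 m.
h = z + ψ = 95.45 + 91.25 = 186.70 m.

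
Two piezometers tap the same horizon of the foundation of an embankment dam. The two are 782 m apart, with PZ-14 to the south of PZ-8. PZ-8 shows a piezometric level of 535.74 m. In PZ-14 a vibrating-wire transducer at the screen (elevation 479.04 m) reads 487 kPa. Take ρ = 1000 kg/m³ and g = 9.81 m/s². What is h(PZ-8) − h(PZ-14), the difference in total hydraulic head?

Total head at PZ-8: h = 535.74 m (water level in the piezometer is the total head).
Pressure head at PZ-14: ψ = P/(ρg) = 487×1000 / (1000 × 9.81) = 49.64 m.
Total head at PZ-14: h = z + ψ = 479.04 + 49.64 = 528.68 m.
Head difference: h(PZ-8) − h(PZ-14) = 535.74 − 528.68 = 7.06 m.

Δh ≈ 7.06 m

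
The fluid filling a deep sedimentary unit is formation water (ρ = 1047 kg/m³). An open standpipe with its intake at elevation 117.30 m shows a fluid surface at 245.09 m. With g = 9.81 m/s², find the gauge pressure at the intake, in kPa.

Pressure head ψ = h − z = 245.09 − 117.30 = 127.79 m.
P = ρgψ = 1047 × 9.81 × 127.79 = 1312540 Pa ≈ 1310 kPa.

P ≈ 1310 kPa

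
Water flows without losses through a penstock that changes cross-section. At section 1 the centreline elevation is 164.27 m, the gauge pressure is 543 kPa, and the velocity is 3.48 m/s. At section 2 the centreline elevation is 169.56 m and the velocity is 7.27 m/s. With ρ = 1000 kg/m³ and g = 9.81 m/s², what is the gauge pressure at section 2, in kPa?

P₂ ≈ 471 kPa

Pressure head at 1: ψ₁ = P₁/(ρg) = 543×1000 / (1000 × 9.81) = 55.35 m.
Velocity heads: v₁²/2g = 3.48²/19.62 = 0.617 m; v₂²/2g = 7.27²/19.62 = 2.694 m.
Total head H = z₁ + ψ₁ + v₁²/2g = 164.27 + 55.35 + 0.617 = 220.24 m.
ψ₂ = H − z₂ − v₂²/2g = 220.24 − 169.56 − 2.694 = 47.99 m.
P₂ = ρgψ₂ = 1000 × 9.81 × 47.99 ≈ 471 kPa.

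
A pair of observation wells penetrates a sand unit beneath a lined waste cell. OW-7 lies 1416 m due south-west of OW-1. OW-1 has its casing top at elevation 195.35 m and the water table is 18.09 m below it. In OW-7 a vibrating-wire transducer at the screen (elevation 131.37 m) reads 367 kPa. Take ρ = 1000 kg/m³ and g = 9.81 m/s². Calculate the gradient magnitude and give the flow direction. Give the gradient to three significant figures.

i ≈ 0.00599; groundwater flows toward the south-west

Total head at OW-1: h = 195.35 − 18.09 = 177.26 m.
Pressure head at OW-7: ψ = P/(ρg) = 367×1000 / (1000 × 9.81) = 37.41 m.
Total head at OW-7: h = z + ψ = 131.37 + 37.41 = 168.78 m.
Head difference: h(OW-1) − h(OW-7) = 177.26 − 168.78 = 8.48 m.
Hydraulic gradient: i = |Δh| / L = 8.48 / 1416 = 0.00599.
Flow is from higher to lower head: from OW-1 toward OW-7, i.e. toward the south-west.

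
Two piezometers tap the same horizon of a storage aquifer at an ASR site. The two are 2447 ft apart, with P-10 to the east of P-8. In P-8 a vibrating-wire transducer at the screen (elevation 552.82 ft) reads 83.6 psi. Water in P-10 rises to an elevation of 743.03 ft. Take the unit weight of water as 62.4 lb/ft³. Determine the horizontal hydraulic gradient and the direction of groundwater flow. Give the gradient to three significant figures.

Pressure head at P-8: ψ = 144·P/γ = 144 × 83.6 / 62.4 = 192.92 ft.
Total head at P-8: h = z + ψ = 552.82 + 192.92 = 745.74 ft.
Total head at P-10: h = 743.03 ft (water level in the piezometer is the total head).
Head difference: h(P-8) − h(P-10) = 745.74 − 743.03 = 2.71 ft.
Hydraulic gradient: i = |Δh| / L = 2.71 / 2447 = 0.00111.
Flow is from higher to lower head: from P-8 toward P-10, i.e. toward the east.

i ≈ 0.00111; groundwater flows toward the east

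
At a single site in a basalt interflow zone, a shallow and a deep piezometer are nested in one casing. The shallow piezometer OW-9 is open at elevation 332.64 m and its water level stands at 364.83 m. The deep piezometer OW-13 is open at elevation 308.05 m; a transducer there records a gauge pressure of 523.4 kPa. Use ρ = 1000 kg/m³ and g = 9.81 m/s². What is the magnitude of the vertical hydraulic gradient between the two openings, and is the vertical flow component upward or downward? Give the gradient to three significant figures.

|i_v| ≈ 0.139; vertical flow is downward

Total head at OW-9: h = 364.83 m (water level in the standpipe).
Pressure head at OW-13: ψ = P/(ρg) = 523.4×1000 / (1000 × 9.81) = 53.35 m.
Total head at OW-13: h = z + ψ = 308.05 + 53.35 = 361.40 m.
Δh = h(OW-9) − h(OW-13) = 364.83 − 361.40 = 3.43 m.
Vertical separation Δz = 332.64 − 308.05 = 24.59 m.
|i_v| = |Δh| / Δz = 3.43 / 24.59 = 0.139.
Head is higher in the shallow piezometer, so vertical flow is downward (recharge condition).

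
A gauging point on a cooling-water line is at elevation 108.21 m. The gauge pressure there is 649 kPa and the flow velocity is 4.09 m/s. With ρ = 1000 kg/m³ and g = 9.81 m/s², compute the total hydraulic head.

Pressure head ψ = P/(ρg) = 649×1000 / (1000 × 9.81) = 66.16 m.
Velocity head = v²/(2g) = 4.09² / (2 × 9.81) = 0.853 m.
h = z + ψ + v²/(2g) = 108.21 + 66.16 + 0.853 = 175.22 m.

h ≈ 175.22 m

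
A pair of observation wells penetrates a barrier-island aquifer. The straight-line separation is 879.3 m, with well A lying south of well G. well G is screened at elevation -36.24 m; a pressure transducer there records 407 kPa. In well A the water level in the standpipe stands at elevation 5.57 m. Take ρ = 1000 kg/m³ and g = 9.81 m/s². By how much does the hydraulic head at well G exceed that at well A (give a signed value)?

Δh ≈ -0.32 m

Pressure head at well G: ψ = P/(ρg) = 407×1000 / (1000 × 9.81) = 41.49 m.
Total head at well G: h = z + ψ = -36.24 + 41.49 = 5.25 m.
Total head at well A: h = 5.57 m (water level in the piezometer is the total head).
Head difference: h(well G) − h(well A) = 5.25 − 5.57 = -0.32 m.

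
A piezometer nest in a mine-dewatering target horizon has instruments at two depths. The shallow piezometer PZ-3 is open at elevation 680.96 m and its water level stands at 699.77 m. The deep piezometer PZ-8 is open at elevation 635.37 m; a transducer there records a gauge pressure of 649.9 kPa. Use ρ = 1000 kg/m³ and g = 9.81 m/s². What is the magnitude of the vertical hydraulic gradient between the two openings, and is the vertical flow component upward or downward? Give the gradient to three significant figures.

|i_v| ≈ 0.0406; vertical flow is upward

Total head at PZ-3: h = 699.77 m (water level in the standpipe).
Pressure head at PZ-8: ψ = P/(ρg) = 649.9×1000 / (1000 × 9.81) = 66.25 m.
Total head at PZ-8: h = z + ψ = 635.37 + 66.25 = 701.62 m.
Δh = h(PZ-3) − h(PZ-8) = 699.77 − 701.62 = -1.85 m.
Vertical separation Δz = 680.96 − 635.37 = 45.59 m.
|i_v| = |Δh| / Δz = 1.85 / 45.59 = 0.0406.
Head is higher in the deep piezometer, so vertical flow is upward (discharge condition).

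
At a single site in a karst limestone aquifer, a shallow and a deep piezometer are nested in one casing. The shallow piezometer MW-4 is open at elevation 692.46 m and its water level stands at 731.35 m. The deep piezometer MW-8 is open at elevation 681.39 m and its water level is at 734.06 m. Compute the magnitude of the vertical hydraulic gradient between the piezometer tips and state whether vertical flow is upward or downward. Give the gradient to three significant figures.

|i_v| ≈ 0.245; vertical flow is upward

Total head at MW-4: h = 731.35 m (water level in the standpipe).
Total head at MW-8: h = 734.06 m.
Δh = h(MW-4) − h(MW-8) = 731.35 − 734.06 = -2.71 m.
Vertical separation Δz = 692.46 − 681.39 = 11.07 m.
|i_v| = |Δh| / Δz = 2.71 / 11.07 = 0.245.
Head is higher in the deep piezometer, so vertical flow is upward (discharge condition).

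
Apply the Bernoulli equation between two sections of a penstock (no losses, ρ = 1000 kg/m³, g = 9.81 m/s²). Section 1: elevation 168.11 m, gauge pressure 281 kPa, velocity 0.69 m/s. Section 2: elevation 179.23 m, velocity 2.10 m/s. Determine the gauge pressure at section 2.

Pressure head at 1: ψ₁ = P₁/(ρg) = 281×1000 / (1000 × 9.81) = 28.64 m.
Velocity heads: v₁²/2g = 0.69²/19.62 = 0.024 m; v₂²/2g = 2.10²/19.62 = 0.225 m.
Total head H = z₁ + ψ₁ + v₁²/2g = 168.11 + 28.64 + 0.024 = 196.77 m.
ψ₂ = H − z₂ − v₂²/2g = 196.77 − 179.23 − 0.225 = 17.32 m.
P₂ = ρgψ₂ = 1000 × 9.81 × 17.32 ≈ 170 kPa.

P₂ ≈ 170 kPa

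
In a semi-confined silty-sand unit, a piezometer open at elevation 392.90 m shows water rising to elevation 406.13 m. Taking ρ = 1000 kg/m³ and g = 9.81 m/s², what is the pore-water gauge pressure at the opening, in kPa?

Pressure head ψ = h − z = 406.13 − 392.90 = 13.23 m.
P = ρgψ = 1000 × 9.81 × 13.23 = 129786 Pa ≈ 130 kPa.

P ≈ 130 kPa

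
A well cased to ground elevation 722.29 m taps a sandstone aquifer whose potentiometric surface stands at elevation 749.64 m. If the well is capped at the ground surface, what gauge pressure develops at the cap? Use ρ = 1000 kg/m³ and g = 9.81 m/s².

Head above the cap: Δh = 749.64 − 722.29 = 27.35 m.
P = ρgΔh = 1000 × 9.81 × 27.35 = 268304 Pa ≈ 268 kPa.

P ≈ 268 kPa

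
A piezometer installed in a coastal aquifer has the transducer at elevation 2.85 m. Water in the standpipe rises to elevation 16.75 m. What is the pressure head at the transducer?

ψ ≈ 13.90 m

Total head h = 16.75 m (the water-surface elevation in the piezometer).
Pressure head ψ = h − z = 16.75 − 2.85 = 13.90 m.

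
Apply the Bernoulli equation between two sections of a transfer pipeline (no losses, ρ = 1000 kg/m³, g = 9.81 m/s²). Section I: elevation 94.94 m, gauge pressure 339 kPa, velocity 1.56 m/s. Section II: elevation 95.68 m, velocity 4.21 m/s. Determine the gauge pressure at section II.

P₂ ≈ 324 kPa

Pressure head at I: ψ₁ = P₁/(ρg) = 339×1000 / (1000 × 9.81) = 34.56 m.
Velocity heads: v₁²/2g = 1.56²/19.62 = 0.124 m; v₂²/2g = 4.21²/19.62 = 0.903 m.
Total head H = z₁ + ψ₁ + v₁²/2g = 94.94 + 34.56 + 0.124 = 129.62 m.
ψ₂ = H − z₂ − v₂²/2g = 129.62 − 95.68 − 0.903 = 33.04 m.
P₂ = ρgψ₂ = 1000 × 9.81 × 33.04 ≈ 324 kPa.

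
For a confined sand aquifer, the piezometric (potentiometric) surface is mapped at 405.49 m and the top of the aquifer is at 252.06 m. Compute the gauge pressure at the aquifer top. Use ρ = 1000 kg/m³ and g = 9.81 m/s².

Pressure head at the aquifer top: ψ = h − z = 405.49 − 252.06 = 153.43 m.
P = ρgψ = 1000 × 9.81 × 153.43 = 1505148 Pa ≈ 1510 kPa.

P ≈ 1510 kPa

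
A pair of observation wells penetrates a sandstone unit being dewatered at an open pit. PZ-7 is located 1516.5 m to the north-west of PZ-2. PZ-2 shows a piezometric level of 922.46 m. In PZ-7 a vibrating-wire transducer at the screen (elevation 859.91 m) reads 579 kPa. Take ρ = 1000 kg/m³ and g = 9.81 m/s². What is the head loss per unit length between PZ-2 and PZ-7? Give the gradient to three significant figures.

i ≈ 0.00233 m/m

Total head at PZ-2: h = 922.46 m (water level in the piezometer is the total head).
Pressure head at PZ-7: ψ = P/(ρg) = 579×1000 / (1000 × 9.81) = 59.02 m.
Total head at PZ-7: h = z + ψ = 859.91 + 59.02 = 918.93 m.
Head difference: h(PZ-2) − h(PZ-7) = 922.46 − 918.93 = 3.53 m.
Hydraulic gradient: i = |Δh| / L = 3.53 / 1516.5 = 0.00233.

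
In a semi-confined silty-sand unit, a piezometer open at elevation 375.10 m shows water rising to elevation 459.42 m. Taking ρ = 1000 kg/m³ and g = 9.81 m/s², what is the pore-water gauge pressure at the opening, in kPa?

Pressure head ψ = h − z = 459.42 − 375.10 = 84.32 m.
P = ρgψ = 1000 × 9.81 × 84.32 = 827179 Pa ≈ 827 kPa.

P ≈ 827 kPa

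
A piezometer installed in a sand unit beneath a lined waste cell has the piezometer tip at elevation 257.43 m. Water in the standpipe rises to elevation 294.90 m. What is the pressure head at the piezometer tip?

ψ ≈ 37.47 m

Total head h = 294.90 m (the water-surface elevation in the piezometer).
Pressure head ψ = h − z = 294.90 − 257.43 = 37.47 m.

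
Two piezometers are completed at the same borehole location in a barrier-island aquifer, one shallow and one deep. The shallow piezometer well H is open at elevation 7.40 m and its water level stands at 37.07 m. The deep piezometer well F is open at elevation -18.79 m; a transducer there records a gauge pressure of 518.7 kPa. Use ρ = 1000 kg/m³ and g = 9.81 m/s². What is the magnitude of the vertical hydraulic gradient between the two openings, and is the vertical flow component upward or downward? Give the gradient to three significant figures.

|i_v| ≈ 0.114; vertical flow is downward

Total head at well H: h = 37.07 m (water level in the standpipe).
Pressure head at well F: ψ = P/(ρg) = 518.7×1000 / (1000 × 9.81) = 52.87 m.
Total head at well F: h = z + ψ = -18.79 + 52.87 = 34.08 m.
Δh = h(well H) − h(well F) = 37.07 − 34.08 = 2.99 m.
Vertical separation Δz = 7.40 − (-18.79) = 26.19 m.
|i_v| = |Δh| / Δz = 2.99 / 26.19 = 0.114.
Head is higher in the shallow piezometer, so vertical flow is downward (recharge condition).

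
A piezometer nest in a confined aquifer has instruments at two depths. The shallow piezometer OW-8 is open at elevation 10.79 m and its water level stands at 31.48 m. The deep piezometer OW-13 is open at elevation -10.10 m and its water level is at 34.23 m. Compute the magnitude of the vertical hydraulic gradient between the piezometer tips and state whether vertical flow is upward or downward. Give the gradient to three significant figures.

|i_v| ≈ 0.132; vertical flow is upward

Total head at OW-8: h = 31.48 m (water level in the standpipe).
Total head at OW-13: h = 34.23 m.
Δh = h(OW-8) − h(OW-13) = 31.48 − 34.23 = -2.75 m.
Vertical separation Δz = 10.79 − (-10.10) = 20.89 m.
|i_v| = |Δh| / Δz = 2.75 / 20.89 = 0.132.
Head is higher in the deep piezometer, so vertical flow is upward (discharge condition).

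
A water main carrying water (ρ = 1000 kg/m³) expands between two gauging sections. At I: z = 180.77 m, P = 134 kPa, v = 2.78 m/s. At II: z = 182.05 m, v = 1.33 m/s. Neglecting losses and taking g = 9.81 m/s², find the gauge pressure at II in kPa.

P₂ ≈ 124 kPa

Pressure head at I: ψ₁ = P₁/(ρg) = 134×1000 / (1000 × 9.81) = 13.66 m.
Velocity heads: v₁²/2g = 2.78²/19.62 = 0.394 m; v₂²/2g = 1.33²/19.62 = 0.090 m.
Total head H = z₁ + ψ₁ + v₁²/2g = 180.77 + 13.66 + 0.394 = 194.82 m.
ψ₂ = H − z₂ − v₂²/2g = 194.82 − 182.05 − 0.090 = 12.68 m.
P₂ = ρgψ₂ = 1000 × 9.81 × 12.68 ≈ 124 kPa.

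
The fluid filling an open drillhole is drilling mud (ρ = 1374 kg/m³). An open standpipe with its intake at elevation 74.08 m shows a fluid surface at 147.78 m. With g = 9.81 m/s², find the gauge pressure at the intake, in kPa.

P ≈ 993 kPa

Pressure head ψ = h − z = 147.78 − 74.08 = 73.70 m.
P = ρgψ = 1374 × 9.81 × 73.70 = 993398 Pa ≈ 993 kPa.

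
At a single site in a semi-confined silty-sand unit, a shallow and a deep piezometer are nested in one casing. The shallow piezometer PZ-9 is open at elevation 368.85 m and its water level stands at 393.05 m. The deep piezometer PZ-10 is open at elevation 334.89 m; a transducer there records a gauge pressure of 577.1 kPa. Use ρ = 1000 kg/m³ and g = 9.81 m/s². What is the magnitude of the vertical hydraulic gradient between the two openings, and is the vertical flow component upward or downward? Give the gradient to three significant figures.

Total head at PZ-9: h = 393.05 m (water level in the standpipe).
Pressure head at PZ-10: ψ = P/(ρg) = 577.1×1000 / (1000 × 9.81) = 58.83 m.
Total head at PZ-10: h = z + ψ = 334.89 + 58.83 = 393.72 m.
Δh = h(PZ-9) − h(PZ-10) = 393.05 − 393.72 = -0.67 m.
Vertical separation Δz = 368.85 − 334.89 = 33.96 m.
|i_v| = |Δh| / Δz = 0.67 / 33.96 = 0.0197.
Head is higher in the deep piezometer, so vertical flow is upward (discharge condition).

|i_v| ≈ 0.0197; vertical flow is upward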